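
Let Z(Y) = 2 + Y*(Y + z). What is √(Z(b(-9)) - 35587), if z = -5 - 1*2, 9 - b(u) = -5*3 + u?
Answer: 11*I*√287 ≈ 186.35*I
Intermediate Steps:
b(u) = 24 - u (b(u) = 9 - (-5*3 + u) = 9 - (-15 + u) = 9 + (15 - u) = 24 - u)
z = -7 (z = -5 - 2 = -7)
Z(Y) = 2 + Y*(-7 + Y) (Z(Y) = 2 + Y*(Y - 7) = 2 + Y*(-7 + Y))
√(Z(b(-9)) - 35587) = √((2 + (24 - 1*(-9))² - 7*(24 - 1*(-9))) - 35587) = √((2 + (24 + 9)² - 7*(24 + 9)) - 35587) = √((2 + 33² - 7*33) - 35587) = √((2 + 1089 - 231) - 35587) = √(860 - 35587) = √(-34727) = 11*I*√287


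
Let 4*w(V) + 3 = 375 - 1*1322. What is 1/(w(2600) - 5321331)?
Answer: -2/10643137 ≈ -1.8791e-7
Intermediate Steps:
w(V) = -475/2 (w(V) = -¾ + (375 - 1*1322)/4 = -¾ + (375 - 1322)/4 = -¾ + (¼)*(-947) = -¾ - 947/4 = -475/2)
1/(w(2600) - 5321331) = 1/(-475/2 - 5321331) = 1/(-10643137/2) = -2/10643137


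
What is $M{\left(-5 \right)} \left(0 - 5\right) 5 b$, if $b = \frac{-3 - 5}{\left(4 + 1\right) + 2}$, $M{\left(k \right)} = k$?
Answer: $- \frac{1000}{7} \approx -142.86$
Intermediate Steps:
$b = - \frac{8}{7}$ ($b = - \frac{8}{5 + 2} = - \frac{8}{7} \approx -1.1429$)
$M{\left(-5 \right)} \left(0 - 5\right) 5 b = - 5 \left(0 - 5\right) 5 \left(- \frac{8}{7}\right) = \left(-5\right) \left(-5\right) \left(- \frac{40}{7}\right) = 25 \left(- \frac{40}{7}\right) = - \frac{1000}{7}$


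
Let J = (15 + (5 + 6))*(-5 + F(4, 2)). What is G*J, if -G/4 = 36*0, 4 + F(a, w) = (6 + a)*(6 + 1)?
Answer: 0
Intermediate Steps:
F(a, w) = 38 + 7*a (F(a, w) = -4 + (6 + a)*(6 + 1) = -4 + (6 + a)*7 = -4 + (42 + 7*a) = 38 + 7*a)
J = 1586 (J = (15 + (5 + 6))*(-5 + (38 + 7*4)) = (15 + 11)*(-5 + (38 + 28)) = 26*(-5 + 66) = 26*61 = 1586)
G = 0 (G = -144*0 = -4*0 = 0)
G*J = 0*1586 = 0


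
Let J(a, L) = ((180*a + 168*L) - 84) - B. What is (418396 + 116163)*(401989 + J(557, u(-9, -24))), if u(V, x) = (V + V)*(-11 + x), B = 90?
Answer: 324966434485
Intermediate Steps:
u(V, x) = 2*V*(-11 + x) (u(V, x) = (2*V)*(-11 + x) = 2*V*(-11 + x))
J(a, L) = -174 + 168*L + 180*a (J(a, L) = ((180*a + 168*L) - 84) - 1*90 = ((168*L + 180*a) - 84) - 90 = (-84 + 168*L + 180*a) - 90 = -174 + 168*L + 180*a)
(418396 + 116163)*(401989 + J(557, u(-9, -24))) = (418396 + 116163)*(401989 + (-174 + 168*(2*(-9)*(-11 - 24)) + 180*557)) = 534559*(401989 + (-174 + 168*(2*(-9)*(-35)) + 100260)) = 534559*(401989 + (-174 + 168*630 + 100260)) = 534559*(401989 + (-174 + 105840 + 100260)) = 534559*(401989 + 205926) = 534559*607915 = 324966434485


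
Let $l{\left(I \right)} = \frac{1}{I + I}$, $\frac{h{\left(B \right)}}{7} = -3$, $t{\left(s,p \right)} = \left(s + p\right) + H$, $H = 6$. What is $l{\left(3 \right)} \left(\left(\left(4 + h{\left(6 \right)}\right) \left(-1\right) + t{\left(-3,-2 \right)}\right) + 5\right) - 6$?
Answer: $- \frac{13}{6} \approx -2.1667$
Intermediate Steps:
$t{\left(s,p \right)} = 6 + p + s$ ($t{\left(s,p \right)} = \left(s + p\right) + 6 = \left(p + s\right) + 6 = 6 + p + s$)
$h{\left(B \right)} = -21$ ($h{\left(B \right)} = 7 \left(-3\right) = -21$)
$l{\left(I \right)} = \frac{1}{2 I}$
$l{\left(3 \right)} \left(\left(\left(4 + h{\left(6 \right)}\right) \left(-1\right) + t{\left(-3,-2 \right)}\right) + 5\right) - 6 = \frac{1}{2 \cdot 3} \left(\left(\left(4 - 21\right) \left(-1\right) - -1\right) + 5\right) - 6 = \frac{1}{2} \cdot \frac{1}{3} \left(\left(\left(-17\right) \left(-1\right) + 1\right) + 5\right) - 6 = \frac{\left(17 + 1\right) + 5}{6} - 6 = \frac{18 + 5}{6} - 6 = \frac{1}{6} \cdot 23 - 6 = \frac{23}{6} - 6 = - \frac{13}{6}$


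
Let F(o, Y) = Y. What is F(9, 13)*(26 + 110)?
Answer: 1768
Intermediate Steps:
F(9, 13)*(26 + 110) = 13*(26 + 110) = 13*136 = 1768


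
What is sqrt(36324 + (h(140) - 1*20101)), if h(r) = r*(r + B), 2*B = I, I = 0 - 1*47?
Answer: sqrt(32533) ≈ 180.37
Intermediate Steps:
I = -47 (I = 0 - 47 = -47)
B = -47/2 (B = (1/2)*(-47) = -47/2 ≈ -23.500)
h(r) = r*(-47/2 + r) (h(r) = r*(r - 47/2) = r*(-47/2 + r))
sqrt(36324 + (h(140) - 1*20101)) = sqrt(36324 + ((1/2)*140*(-47 + 2*140) - 1*20101)) = sqrt(36324 + ((1/2)*140*(-47 + 280) - 20101)) = sqrt(36324 + ((1/2)*140*233 - 20101)) = sqrt(36324 + (16310 - 20101)) = sqrt(36324 - 3791) = sqrt(32533)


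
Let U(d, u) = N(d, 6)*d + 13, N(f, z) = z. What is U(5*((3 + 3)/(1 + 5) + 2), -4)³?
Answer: 1092727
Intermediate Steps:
U(d, u) = 13 + 6*d (U(d, u) = 6*d + 13 = 13 + 6*d)
U(5*((3 + 3)/(1 + 5) + 2), -4)³ = (13 + 6*(5*((3 + 3)/(1 + 5) + 2)))³ = (13 + 6*(5*(6/6 + 2)))³ = (13 + 6*(5*(6*(⅙) + 2)))³ = (13 + 6*(5*(1 + 2)))³ = (13 + 6*(5*3))³ = (13 + 6*15)³ = (13 + 90)³ = 103³ = 1092727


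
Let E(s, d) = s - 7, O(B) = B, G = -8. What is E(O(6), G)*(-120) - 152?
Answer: -32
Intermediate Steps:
E(s, d) = -7 + s
E(O(6), G)*(-120) - 152 = (-7 + 6)*(-120) - 152 = -1*(-120) - 152 = 120 - 152 = -32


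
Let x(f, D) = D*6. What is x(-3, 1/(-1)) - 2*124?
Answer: -254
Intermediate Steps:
x(f, D) = 6*D
x(-3, 1/(-1)) - 2*124 = 6/(-1) - 2*124 = 6*(-1) - 248 = -6 - 248 = -254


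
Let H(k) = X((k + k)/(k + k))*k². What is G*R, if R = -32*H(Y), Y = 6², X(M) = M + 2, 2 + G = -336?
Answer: 42052608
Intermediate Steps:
G = -338 (G = -2 - 336 = -338)
X(M) = 2 + M
Y = 36
H(k) = 3*k² (H(k) = (2 + (k + k)/(k + k))*k² = (2 + (2*k)/((2*k)))*k² = (2 + (2*k)*(1/(2*k)))*k² = (2 + 1)*k² = 3*k²)
R = -124416 (R = -96*36² = -96*1296 = -32*3888 = -124416)
G*R = -338*(-124416) = 42052608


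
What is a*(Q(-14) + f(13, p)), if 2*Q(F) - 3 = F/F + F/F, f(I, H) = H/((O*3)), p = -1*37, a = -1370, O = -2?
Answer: -35620/3 ≈ -11873.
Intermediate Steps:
p = -37
f(I, H) = -H/6 (f(I, H) = H/((-2*3)) = H/(-6) = H*(-⅙) = -H/6)
Q(F) = 5/2 (Q(F) = 3/2 + (F/F + F/F)/2 = 3/2 + (1 + 1)/2 = 3/2 + (½)*2 = 3/2 + 1 = 5/2)
a*(Q(-14) + f(13, p)) = -1370*(5/2 - ⅙*(-37)) = -1370*(5/2 + 37/6) = -1370*26/3 = -35620/3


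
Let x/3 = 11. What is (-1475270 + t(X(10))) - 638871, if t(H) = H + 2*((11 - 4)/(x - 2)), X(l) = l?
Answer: -65538047/31 ≈ -2.1141e+6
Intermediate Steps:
x = 33 (x = 3*11 = 33)
t(H) = 14/31 + H (t(H) = H + 2*((11 - 4)/(33 - 2)) = H + 2*(7/31) = H + 14/31 = 14/31 + H)
(-1475270 + t(X(10))) - 638871 = (-1475270 + (14/31 + 10)) - 638871 = (-1475270 + 324/31) - 638871 = -45733046/31 - 638871 = -65538047/31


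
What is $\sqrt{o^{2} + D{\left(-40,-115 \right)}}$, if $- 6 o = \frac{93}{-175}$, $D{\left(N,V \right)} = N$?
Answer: $\frac{i \sqrt{4899039}}{350} \approx 6.3239 i$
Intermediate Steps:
$o = \frac{31}{350}$ ($o = - \frac{93 \frac{1}{-175}}{6} = - \frac{93 \left(- \frac{1}{175}\right)}{6} = \left(- \frac{1}{6}\right) \left(- \frac{93}{175}\right) = \frac{31}{350} \approx 0.088571$)
$\sqrt{o^{2} + D{\left(-40,-115 \right)}} = \sqrt{\left(\frac{31}{350}\right)^{2} - 40} = \sqrt{\frac{961}{122500} - 40} = \sqrt{- \frac{4899039}{122500}} = \frac{i \sqrt{4899039}}{350}$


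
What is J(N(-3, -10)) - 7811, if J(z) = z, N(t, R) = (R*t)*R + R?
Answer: -8121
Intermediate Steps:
N(t, R) = R + t*R**2 (N(t, R) = t*R**2 + R = R + t*R**2)
J(N(-3, -10)) - 7811 = -10*(1 - 10*(-3)) - 7811 = -10*(1 + 30) - 7811 = -10*31 - 7811 = -310 - 7811 = -8121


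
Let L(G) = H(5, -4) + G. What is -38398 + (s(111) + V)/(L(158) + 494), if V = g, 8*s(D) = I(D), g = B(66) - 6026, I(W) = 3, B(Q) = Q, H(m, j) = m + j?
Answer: -200638829/5224 ≈ -38407.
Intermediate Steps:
H(m, j) = j + m
g = -5960 (g = 66 - 6026 = -5960)
s(D) = 3/8 (s(D) = (⅛)*3 = 3/8)
L(G) = 1 + G (L(G) = (-4 + 5) + G = 1 + G)
V = -5960
-38398 + (s(111) + V)/(L(158) + 494) = -38398 + (3/8 - 5960)/((1 + 158) + 494) = -38398 - 47677/(8*(159 + 494)) = -38398 - 47677/8/653 = -38398 - 47677/8*1/653 = -38398 - 47677/5224 = -200638829/5224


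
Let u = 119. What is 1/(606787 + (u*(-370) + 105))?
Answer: 1/562862 ≈ 1.7766e-6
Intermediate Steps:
1/(606787 + (u*(-370) + 105)) = 1/(606787 + (119*(-370) + 105)) = 1/(606787 + (-44030 + 105)) = 1/(606787 - 43925) = 1/562862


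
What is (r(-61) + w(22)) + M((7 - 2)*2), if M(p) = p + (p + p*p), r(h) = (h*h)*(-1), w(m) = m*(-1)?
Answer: -3623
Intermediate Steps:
w(m) = -m
r(h) = -h² (r(h) = h²*(-1) = -h²)
M(p) = p² + 2*p (M(p) = p + (p + p²) = p² + 2*p)
(r(-61) + w(22)) + M((7 - 2)*2) = (-1*(-61)² - 1*22) + ((7 - 2)*2)*(2 + (7 - 2)*2) = (-1*3721 - 22) + (5*2)*(2 + 5*2) = (-3721 - 22) + 10*(2 + 10) = -3743 + 10*12 = -3743 + 120 = -3623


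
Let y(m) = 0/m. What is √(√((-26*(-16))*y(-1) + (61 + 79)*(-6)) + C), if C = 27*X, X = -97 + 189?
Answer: √(2484 + 2*I*√210) ≈ 49.841 + 0.2908*I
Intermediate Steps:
y(m) = 0
X = 92
C = 2484 (C = 27*92 = 2484)
√(√((-26*(-16))*y(-1) + (61 + 79)*(-6)) + C) = √(√(-26*(-16)*0 + (61 + 79)*(-6)) + 2484) = √(√(416*0 + 140*(-6)) + 2484) = √(√(0 - 840) + 2484) = √(√(-840) + 2484) = √(2*I*√210 + 2484) = √(2484 + 2*I*√210)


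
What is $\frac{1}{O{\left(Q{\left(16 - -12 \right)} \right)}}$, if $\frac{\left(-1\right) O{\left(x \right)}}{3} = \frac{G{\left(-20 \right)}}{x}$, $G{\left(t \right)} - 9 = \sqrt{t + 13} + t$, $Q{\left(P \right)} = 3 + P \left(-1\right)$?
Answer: $- \frac{275}{384} - \frac{25 i \sqrt{7}}{384} \approx -0.71615 - 0.17225 i$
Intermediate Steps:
$Q{\left(P \right)} = 3 - P$
$G{\left(t \right)} = 9 + t + \sqrt{13 + t}$ ($G{\left(t \right)} = 9 + \left(\sqrt{t + 13} + t\right) = 9 + \left(\sqrt{13 + t} + t\right) = 9 + \left(t + \sqrt{13 + t}\right) = 9 + t + \sqrt{13 + t}$)
$O{\left(x \right)} = - \frac{3 \left(-11 + i \sqrt{7}\right)}{x}$ ($O{\left(x \right)} = - 3 \frac{9 - 20 + \sqrt{13 - 20}}{x} = - 3 \frac{9 - 20 + \sqrt{-7}}{x} = - 3 \frac{9 - 20 + i \sqrt{7}}{x} = - 3 \frac{-11 + i \sqrt{7}}{x} = - \frac{3 \left(-11 + i \sqrt{7}\right)}{x}$)
$\frac{1}{O{\left(Q{\left(16 - -12 \right)} \right)}} = \frac{1}{3 \frac{1}{3 - \left(16 - -12\right)} \left(11 - i \sqrt{7}\right)} = \frac{1}{3 \frac{1}{3 - \left(16 + 12\right)} \left(11 - i \sqrt{7}\right)} = \frac{1}{3 \frac{1}{3 - 28} \left(11 - i \sqrt{7}\right)} = \frac{1}{3 \frac{1}{-25} \left(11 - i \sqrt{7}\right)} = \frac{1}{3 \left(- \frac{1}{25}\right) \left(11 - i \sqrt{7}\right)} = \frac{1}{- \frac{33}{25} + \frac{3 i \sqrt{7}}{25}}$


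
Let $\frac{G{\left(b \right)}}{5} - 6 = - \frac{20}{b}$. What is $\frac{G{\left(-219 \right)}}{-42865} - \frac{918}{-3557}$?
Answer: $\frac{1718788028}{6678221259} \approx 0.25737$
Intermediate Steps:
$G{\left(b \right)} = 30 - \frac{100}{b}$ ($G{\left(b \right)} = 30 + 5 \left(- \frac{20}{b}\right) = 30 - \frac{100}{b}$)
$\frac{G{\left(-219 \right)}}{-42865} - \frac{918}{-3557} = \frac{30 - \frac{100}{-219}}{-42865} - \frac{918}{-3557} = \left(30 - - \frac{100}{219}\right) \left(- \frac{1}{42865}\right) - - \frac{918}{3557} = \left(30 + \frac{100}{219}\right) \left(- \frac{1}{42865}\right) + \frac{918}{3557} = \frac{6670}{219} \left(- \frac{1}{42865}\right) + \frac{918}{3557} = - \frac{1334}{1877487} + \frac{918}{3557} = \frac{1718788028}{6678221259}$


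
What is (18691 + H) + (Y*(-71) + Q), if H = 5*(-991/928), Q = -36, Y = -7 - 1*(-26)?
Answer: 16055013/928 ≈ 17301.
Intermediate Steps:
Y = 19 (Y = -7 + 26 = 19)
H = -4955/928 (H = 5*(-991*1/928) = 5*(-991/928) = -4955/928 ≈ -5.3394)
(18691 + H) + (Y*(-71) + Q) = (18691 - 4955/928) + (19*(-71) - 36) = 17340293/928 + (-1349 - 36) = 17340293/928 - 1385 = 16055013/928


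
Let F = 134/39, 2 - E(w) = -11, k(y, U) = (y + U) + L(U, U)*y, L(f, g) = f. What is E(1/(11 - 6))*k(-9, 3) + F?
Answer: -16597/39 ≈ -425.56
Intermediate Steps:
k(y, U) = U + y + U*y (k(y, U) = (y + U) + U*y = (U + y) + U*y = U + y + U*y)
E(w) = 13 (E(w) = 2 - 1*(-11) = 2 + 11 = 13)
F = 134/39 (F = 134*(1/39) = 134/39 ≈ 3.4359)
E(1/(11 - 6))*k(-9, 3) + F = 13*(3 - 9 + 3*(-9)) + 134/39 = 13*(3 - 9 - 27) + 134/39 = 13*(-33) + 134/39 = -429 + 134/39 = -16597/39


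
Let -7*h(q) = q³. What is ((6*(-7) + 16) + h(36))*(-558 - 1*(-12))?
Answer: 3653364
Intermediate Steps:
h(q) = -q³/7
((6*(-7) + 16) + h(36))*(-558 - 1*(-12)) = ((6*(-7) + 16) - ⅐*36³)*(-558 - 1*(-12)) = ((-42 + 16) - ⅐*46656)*(-558 + 12) = (-26 - 46656/7)*(-546) = -46838/7*(-546) = 3653364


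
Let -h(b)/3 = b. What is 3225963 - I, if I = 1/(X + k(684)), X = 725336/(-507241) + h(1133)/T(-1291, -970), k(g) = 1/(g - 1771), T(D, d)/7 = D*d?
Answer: 3188035985412887131417/988242982001829 ≈ 3.2260e+6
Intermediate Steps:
T(D, d) = 7*D*d (T(D, d) = 7*(D*d) = 7*D*d)
h(b) = -3*b
k(g) = 1/(-1771 + g)
X = -908562814457/635202687070 (X = 725336/(-507241) + (-3*1133)/((7*(-1291)*(-970))) = 725336*(-1/507241) - 3399/8765890 = -725336/507241 - 3399*1/8765890 = -725336/507241 - 3399/8765890 = -908562814457/635202687070 ≈ -1.4304)
I = -690465320845090/988242982001829 (I = 1/(-908562814457/635202687070 + 1/(-1771 + 684)) = 1/(-908562814457/635202687070 + 1/(-1087)) = 1/(-908562814457/635202687070 - 1/1087) = 1/(-988242982001829/690465320845090) = -690465320845090/988242982001829 ≈ -0.69868)
3225963 - I = 3225963 - 1*(-690465320845090/988242982001829) = 3225963 + 690465320845090/988242982001829 = 3188035985412887131417/988242982001829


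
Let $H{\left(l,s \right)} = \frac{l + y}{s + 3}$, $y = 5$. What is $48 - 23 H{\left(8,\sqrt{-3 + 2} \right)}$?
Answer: $- \frac{417}{10} + \frac{299 i}{10} \approx -41.7 + 29.9 i$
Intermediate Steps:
$H{\left(l,s \right)} = \frac{5 + l}{3 + s}$ ($H{\left(l,s \right)} = \frac{l + 5}{s + 3} = \frac{5 + l}{3 + s}$)
$48 - 23 H{\left(8,\sqrt{-3 + 2} \right)} = 48 - 23 \frac{5 + 8}{3 + \sqrt{-3 + 2}} = 48 - 23 \frac{1}{3 + \sqrt{-1}} \cdot 13 = 48 - 23 \frac{1}{3 + i} 13 = 48 - 23 \frac{3 - i}{10} \cdot 13 = 48 - 23 \frac{13 \left(3 - i\right)}{10} = 48 - \frac{299 \left(3 - i\right)}{10}$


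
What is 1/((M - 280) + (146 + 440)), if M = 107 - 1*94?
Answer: 1/319 ≈ 0.0031348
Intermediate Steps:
M = 13 (M = 107 - 94 = 13)
1/((M - 280) + (146 + 440)) = 1/((13 - 280) + (146 + 440)) = 1/(-267 + 586) = 1/319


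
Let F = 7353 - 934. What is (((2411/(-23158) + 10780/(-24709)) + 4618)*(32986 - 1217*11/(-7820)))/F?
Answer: 97368892496531461857/4103290906100680 ≈ 23729.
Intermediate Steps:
F = 6419
(((2411/(-23158) + 10780/(-24709)) + 4618)*(32986 - 1217*11/(-7820)))/F = (((2411/(-23158) + 10780/(-24709)) + 4618)*(32986 - 1217*11/(-7820)))/6419 = (((2411*(-1/23158) + 10780*(-1/24709)) + 4618)*(32986 - 13387*(-1/7820)))*(1/6419) = (((-2411/23158 - 10780/24709) + 4618)*(32986 + 13387/7820))*(1/6419) = ((-309216639/572211022 + 4618)*(257963907/7820))*(1/6419) = ((2642161282957/572211022)*(257963907/7820))*(1/6419) = (681582247475720232999/4474690192040)*(1/6419) = 97368892496531461857/4103290906100680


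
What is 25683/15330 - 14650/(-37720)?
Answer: 2841303/1376780 ≈ 2.0637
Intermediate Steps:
25683/15330 - 14650/(-37720) = 25683*(1/15330) - 14650*(-1/37720) = 1223/730 + 1465/3772 = 2841303/1376780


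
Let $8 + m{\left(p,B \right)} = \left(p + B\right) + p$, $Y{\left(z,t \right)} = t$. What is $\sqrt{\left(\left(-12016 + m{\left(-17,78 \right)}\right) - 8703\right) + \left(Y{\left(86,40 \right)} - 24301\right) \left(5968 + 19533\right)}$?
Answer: $2 i \sqrt{154675111} \approx 24874.0 i$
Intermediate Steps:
$m{\left(p,B \right)} = -8 + B + 2 p$ ($m{\left(p,B \right)} = -8 + \left(\left(p + B\right) + p\right) = -8 + \left(\left(B + p\right) + p\right) = -8 + \left(B + 2 p\right) = -8 + B + 2 p$)
$\sqrt{\left(\left(-12016 + m{\left(-17,78 \right)}\right) - 8703\right) + \left(Y{\left(86,40 \right)} - 24301\right) \left(5968 + 19533\right)} = \sqrt{\left(\left(-12016 + \left(-8 + 78 + 2 \left(-17\right)\right)\right) - 8703\right) + \left(40 - 24301\right) \left(5968 + 19533\right)} = \sqrt{\left(\left(-12016 - -36\right) - 8703\right) - 618679761} = \sqrt{\left(\left(-12016 + 36\right) - 8703\right) - 618679761} = \sqrt{\left(-11980 - 8703\right) - 618679761} = \sqrt{-20683 - 618679761} = \sqrt{-618700444} = 2 i \sqrt{154675111}$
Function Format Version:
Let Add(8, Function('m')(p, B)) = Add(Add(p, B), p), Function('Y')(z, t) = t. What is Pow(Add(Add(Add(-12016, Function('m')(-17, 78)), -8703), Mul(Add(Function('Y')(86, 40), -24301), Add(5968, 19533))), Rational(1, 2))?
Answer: Mul(2, I, Pow(154675111, Rational(1, 2))) ≈ Mul(24874., I)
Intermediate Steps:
Function('m')(p, B) = Add(-8, B, Mul(2, p)) (Function('m')(p, B) = Add(-8, Add(Add(p, B), p)) = Add(-8, Add(Add(B, p), p)) = Add(-8, Add(B, Mul(2, p))) = Add(-8, B, Mul(2, p)))
Pow(Add(Add(Add(-12016, Function('m')(-17, 78)), -8703), Mul(Add(Function('Y')(86, 40), -24301), Add(5968, 19533))), Rational(1, 2)) = Pow(Add(Add(Add(-12016, Add(-8, 78, Mul(2, -17))), -8703), Mul(Add(40, -24301), Add(5968, 19533))), Rational(1, 2)) = Pow(Add(Add(Add(-12016, Add(-8, 78, -34)), -8703), Mul(-24261, 25501)), Rational(1, 2)) = Pow(Add(Add(Add(-12016, 36), -8703), -618679761), Rational(1, 2)) = Pow(Add(Add(-11980, -8703), -618679761), Rational(1, 2)) = Pow(Add(-20683, -618679761), Rational(1, 2)) = Pow(-618700444, Rational(1, 2)) = Mul(2, I, Pow(154675111, Rational(1, 2)))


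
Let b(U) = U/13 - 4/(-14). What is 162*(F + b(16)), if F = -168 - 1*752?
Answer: -13540284/91 ≈ -1.4879e+5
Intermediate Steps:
F = -920 (F = -168 - 752 = -920)
b(U) = 2/7 + U/13 (b(U) = U*(1/13) - 4*(-1/14) = U/13 + 2/7 = 2/7 + U/13)
162*(F + b(16)) = 162*(-920 + (2/7 + (1/13)*16)) = 162*(-920 + (2/7 + 16/13)) = 162*(-920 + 138/91) = 162*(-83582/91) = -13540284/91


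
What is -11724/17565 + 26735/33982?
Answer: 23731769/198964610 ≈ 0.11928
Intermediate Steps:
-11724/17565 + 26735/33982 = -11724*1/17565 + 26735*(1/33982) = -3908/5855 + 26735/33982 = 23731769/198964610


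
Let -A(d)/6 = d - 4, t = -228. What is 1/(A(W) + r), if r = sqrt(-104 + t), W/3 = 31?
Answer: -267/142744 - I*sqrt(83)/142744 ≈ -0.0018705 - 6.3824e-5*I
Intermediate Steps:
W = 93 (W = 3*31 = 93)
A(d) = 24 - 6*d (A(d) = -6*(d - 4) = -6*(-4 + d) = 24 - 6*d)
r = 2*I*sqrt(83) (r = sqrt(-104 - 228) = sqrt(-332) = 2*I*sqrt(83) ≈ 18.221*I)
1/(A(W) + r) = 1/((24 - 6*93) + 2*I*sqrt(83)) = 1/((24 - 558) + 2*I*sqrt(83)) = 1/(-534 + 2*I*sqrt(83))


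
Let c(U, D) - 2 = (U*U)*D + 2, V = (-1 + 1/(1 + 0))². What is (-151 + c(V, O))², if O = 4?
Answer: 21609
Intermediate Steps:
V = 0 (V = (-1 + 1/1)² = (-1 + 1)² = 0² = 0)
c(U, D) = 4 + D*U² (c(U, D) = 2 + ((U*U)*D + 2) = 2 + (U²*D + 2) = 2 + (D*U² + 2) = 2 + (2 + D*U²) = 4 + D*U²)
(-151 + c(V, O))² = (-151 + (4 + 4*0²))² = (-151 + (4 + 4*0))² = (-151 + (4 + 0))² = (-151 + 4)² = (-147)² = 21609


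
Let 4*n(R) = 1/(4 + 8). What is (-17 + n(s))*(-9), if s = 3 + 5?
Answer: 2445/16 ≈ 152.81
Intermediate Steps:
s = 8
n(R) = 1/48 (n(R) = 1/(4*(4 + 8)) = (¼)/12 = (¼)*(1/12) = 1/48)
(-17 + n(s))*(-9) = (-17 + 1/48)*(-9) = -815/48*(-9) = 2445/16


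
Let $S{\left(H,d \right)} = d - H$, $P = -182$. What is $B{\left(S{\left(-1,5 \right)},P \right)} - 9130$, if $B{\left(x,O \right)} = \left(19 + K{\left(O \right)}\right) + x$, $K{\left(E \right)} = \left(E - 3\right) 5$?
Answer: $-10030$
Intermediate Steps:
$K{\left(E \right)} = -15 + 5 E$ ($K{\left(E \right)} = \left(-3 + E\right) 5 = -15 + 5 E$)
$B{\left(x,O \right)} = 4 + x + 5 O$ ($B{\left(x,O \right)} = \left(19 + \left(-15 + 5 O\right)\right) + x = \left(4 + 5 O\right) + x = 4 + x + 5 O$)
$B{\left(S{\left(-1,5 \right)},P \right)} - 9130 = \left(4 + \left(5 - -1\right) + 5 \left(-182\right)\right) - 9130 = \left(4 + \left(5 + 1\right) - 910\right) - 9130 = \left(4 + 6 - 910\right) - 9130 = -900 - 9130 = -10030$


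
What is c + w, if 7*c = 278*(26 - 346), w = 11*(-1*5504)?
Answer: -512768/7 ≈ -73253.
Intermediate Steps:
w = -60544 (w = 11*(-5504) = -60544)
c = -88960/7 (c = (278*(26 - 346))/7 = (278*(-320))/7 = (1/7)*(-88960) = -88960/7 ≈ -12709.)
c + w = -88960/7 - 60544 = -512768/7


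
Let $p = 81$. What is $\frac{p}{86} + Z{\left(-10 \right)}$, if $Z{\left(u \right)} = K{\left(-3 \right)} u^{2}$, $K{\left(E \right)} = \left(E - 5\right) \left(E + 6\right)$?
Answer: $- \frac{206319}{86} \approx -2399.1$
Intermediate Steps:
$K{\left(E \right)} = \left(-5 + E\right) \left(6 + E\right)$
$Z{\left(u \right)} = - 24 u^{2}$ ($Z{\left(u \right)} = \left(-30 - 3 + \left(-3\right)^{2}\right) u^{2} = \left(-30 - 3 + 9\right) u^{2} = - 24 u^{2}$)
$\frac{p}{86} + Z{\left(-10 \right)} = \frac{1}{86} \cdot 81 - 24 \left(-10\right)^{2} = \frac{1}{86} \cdot 81 - 2400 = \frac{81}{86} - 2400 = - \frac{206319}{86}$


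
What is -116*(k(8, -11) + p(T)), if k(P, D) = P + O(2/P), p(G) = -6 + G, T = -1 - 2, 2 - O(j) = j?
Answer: -87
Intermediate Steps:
O(j) = 2 - j
T = -3
k(P, D) = 2 + P - 2/P (k(P, D) = P + (2 - 2/P) = 2 + P - 2/P)
-116*(k(8, -11) + p(T)) = -116*((2 + 8 - 2/8) + (-6 - 3)) = -116*((2 + 8 - 2*⅛) - 9) = -116*((2 + 8 - ¼) - 9) = -116*(39/4 - 9) = -116*¾ = -87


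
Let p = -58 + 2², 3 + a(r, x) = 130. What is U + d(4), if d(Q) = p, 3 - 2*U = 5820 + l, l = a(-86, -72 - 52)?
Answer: -3026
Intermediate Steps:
a(r, x) = 127 (a(r, x) = -3 + 130 = 127)
l = 127
U = -2972 (U = 3/2 - (5820 + 127)/2 = 3/2 - ½*5947 = 3/2 - 5947/2 = -2972)
p = -54 (p = -58 + 4 = -54)
d(Q) = -54
U + d(4) = -2972 - 54 = -3026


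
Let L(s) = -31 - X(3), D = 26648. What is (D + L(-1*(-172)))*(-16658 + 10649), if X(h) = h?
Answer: -159923526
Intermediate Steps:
L(s) = -34 (L(s) = -31 - 1*3 = -31 - 3 = -34)
(D + L(-1*(-172)))*(-16658 + 10649) = (26648 - 34)*(-16658 + 10649) = 26614*(-6009) = -159923526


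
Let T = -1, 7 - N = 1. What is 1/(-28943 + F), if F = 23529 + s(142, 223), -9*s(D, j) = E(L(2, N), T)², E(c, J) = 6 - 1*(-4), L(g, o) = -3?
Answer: -9/48826 ≈ -0.00018433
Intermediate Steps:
N = 6 (N = 7 - 1*1 = 7 - 1 = 6)
E(c, J) = 10 (E(c, J) = 6 + 4 = 10)
s(D, j) = -100/9 (s(D, j) = -⅑*10² = -⅑*100 = -100/9)
F = 211661/9 (F = 23529 - 100/9 = 211661/9 ≈ 23518.)
1/(-28943 + F) = 1/(-28943 + 211661/9) = 1/(-48826/9) = -9/48826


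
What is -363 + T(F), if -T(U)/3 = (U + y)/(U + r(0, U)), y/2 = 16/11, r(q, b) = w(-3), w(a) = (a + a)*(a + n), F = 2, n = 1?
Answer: -28032/77 ≈ -364.05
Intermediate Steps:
w(a) = 2*a*(1 + a) (w(a) = (a + a)*(a + 1) = (2*a)*(1 + a) = 2*a*(1 + a))
r(q, b) = 12 (r(q, b) = 2*(-3)*(1 - 3) = 2*(-3)*(-2) = 12)
y = 32/11 (y = 2*(16/11) = 32/11 ≈ 2.9091)
T(U) = -3*(32/11 + U)/(12 + U) (T(U) = -3*(U + 32/11)/(U + 12) = -3*(32/11 + U)/(12 + U))
-363 + T(F) = -363 + 3*(-32 - 11*2)/(11*(12 + 2)) = -363 + (3/11)*(-32 - 22)/14 = -363 + (3/11)*(1/14)*(-54) = -363 - 81/77 = -28032/77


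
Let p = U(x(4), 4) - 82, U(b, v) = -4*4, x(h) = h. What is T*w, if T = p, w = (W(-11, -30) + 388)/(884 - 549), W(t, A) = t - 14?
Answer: -35574/335 ≈ -106.19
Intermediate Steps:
U(b, v) = -16
W(t, A) = -14 + t
p = -98 (p = -16 - 82 = -98)
w = 363/335 (w = ((-14 - 11) + 388)/(884 - 549) = (-25 + 388)/335 = 363*(1/335) = 363/335 ≈ 1.0836)
T = -98
T*w = -98*363/335 = -35574/335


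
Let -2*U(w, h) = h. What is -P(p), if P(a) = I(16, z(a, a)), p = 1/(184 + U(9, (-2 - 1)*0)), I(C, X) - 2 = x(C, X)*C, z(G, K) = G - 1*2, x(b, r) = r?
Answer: 688/23 ≈ 29.913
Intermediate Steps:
U(w, h) = -h/2
z(G, K) = -2 + G (z(G, K) = G - 2 = -2 + G)
I(C, X) = 2 + C*X (I(C, X) = 2 + X*C = 2 + C*X)
p = 1/184 (p = 1/(184 - (-2 - 1)*0/2) = 1/(184 - (-3)*0/2) = 1/(184 - ½*0) = 1/(184 + 0) = 1/184 ≈ 0.0054348)
P(a) = -30 + 16*a (P(a) = 2 + 16*(-2 + a) = 2 + (-32 + 16*a) = -30 + 16*a)
-P(p) = -(-30 + 16*(1/184)) = -(-30 + 2/23) = -1*(-688/23) = 688/23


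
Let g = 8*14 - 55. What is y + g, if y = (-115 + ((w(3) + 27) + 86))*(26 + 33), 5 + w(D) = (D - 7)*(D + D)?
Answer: -1772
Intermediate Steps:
w(D) = -5 + 2*D*(-7 + D) (w(D) = -5 + (D - 7)*(D + D) = -5 + (-7 + D)*(2*D) = -5 + 2*D*(-7 + D))
g = 57 (g = 112 - 55 = 57)
y = -1829 (y = (-115 + (((-5 - 14*3 + 2*3²) + 27) + 86))*(26 + 33) = (-115 + (((-5 - 42 + 2*9) + 27) + 86))*59 = (-115 + (((-5 - 42 + 18) + 27) + 86))*59 = (-115 + ((-29 + 27) + 86))*59 = (-115 + (-2 + 86))*59 = (-115 + 84)*59 = -31*59 = -1829)
y + g = -1829 + 57 = -1772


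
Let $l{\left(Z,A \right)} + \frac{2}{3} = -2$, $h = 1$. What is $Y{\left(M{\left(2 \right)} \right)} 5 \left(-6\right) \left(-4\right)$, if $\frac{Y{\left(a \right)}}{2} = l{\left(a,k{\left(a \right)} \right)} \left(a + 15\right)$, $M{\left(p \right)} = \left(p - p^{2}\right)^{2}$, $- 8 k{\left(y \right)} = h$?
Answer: $-12160$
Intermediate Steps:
$k{\left(y \right)} = - \frac{1}{8}$ ($k{\left(y \right)} = \left(- \frac{1}{8}\right) 1 = - \frac{1}{8}$)
$l{\left(Z,A \right)} = - \frac{8}{3}$ ($l{\left(Z,A \right)} = - \frac{2}{3} - 2 = - \frac{8}{3}$)
$Y{\left(a \right)} = -80 - \frac{16 a}{3}$ ($Y{\left(a \right)} = 2 \left(- \frac{8 \left(a + 15\right)}{3}\right) = 2 \left(- \frac{8 \left(15 + a\right)}{3}\right) = 2 \left(-40 - \frac{8 a}{3}\right) = -80 - \frac{16 a}{3}$)
$Y{\left(M{\left(2 \right)} \right)} 5 \left(-6\right) \left(-4\right) = \left(-80 - \frac{16 \cdot 2^{2} \left(-1 + 2\right)^{2}}{3}\right) 5 \left(-6\right) \left(-4\right) = \left(-80 - \frac{16 \cdot 4 \cdot 1^{2}}{3}\right) \left(\left(-30\right) \left(-4\right)\right) = \left(-80 - \frac{16 \cdot 4 \cdot 1}{3}\right) 120 = \left(-80 - \frac{64}{3}\right) 120 = \left(- \frac{304}{3}\right) 120 = -12160$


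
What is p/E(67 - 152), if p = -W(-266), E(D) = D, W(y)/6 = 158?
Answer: 948/85 ≈ 11.153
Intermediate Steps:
W(y) = 948 (W(y) = 6*158 = 948)
p = -948 (p = -1*948 = -948)
p/E(67 - 152) = -948/(67 - 152) = -948/(-85) = -948*(-1/85) = 948/85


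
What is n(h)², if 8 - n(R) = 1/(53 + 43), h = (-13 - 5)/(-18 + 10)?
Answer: 588289/9216 ≈ 63.833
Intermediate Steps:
h = 9/4 (h = -18/(-8) = -18*(-⅛) = 9/4 ≈ 2.2500)
n(R) = 767/96 (n(R) = 8 - 1/(53 + 43) = 8 - 1/96 = 767/96)
n(h)² = (767/96)² = 588289/9216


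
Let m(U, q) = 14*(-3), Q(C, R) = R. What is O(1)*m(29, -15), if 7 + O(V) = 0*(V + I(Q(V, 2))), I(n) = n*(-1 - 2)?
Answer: 294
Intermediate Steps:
I(n) = -3*n (I(n) = n*(-3) = -3*n)
m(U, q) = -42
O(V) = -7 (O(V) = -7 + 0*(V - 3*2) = -7 + 0*(V - 6) = -7 + 0*(-6 + V) = -7 + 0 = -7)
O(1)*m(29, -15) = -7*(-42) = 294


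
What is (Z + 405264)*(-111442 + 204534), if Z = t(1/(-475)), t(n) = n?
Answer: 17920247143708/475 ≈ 3.7727e+10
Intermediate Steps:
Z = -1/475 (Z = 1/(-475) = -1/475 ≈ -0.0021053)
(Z + 405264)*(-111442 + 204534) = (-1/475 + 405264)*(-111442 + 204534) = (192500399/475)*93092 = 17920247143708/475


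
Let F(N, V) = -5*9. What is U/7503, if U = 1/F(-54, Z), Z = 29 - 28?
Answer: -1/337635 ≈ -2.9618e-6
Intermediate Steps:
Z = 1
F(N, V) = -45
U = -1/45 (U = 1/(-45) = -1/45 ≈ -0.022222)
U/7503 = -1/45/7503 = -1/45*1/7503 = -1/337635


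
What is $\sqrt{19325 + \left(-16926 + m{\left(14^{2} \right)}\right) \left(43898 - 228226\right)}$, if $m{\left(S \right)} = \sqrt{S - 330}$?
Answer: $\sqrt{3119955053 - 184328 i \sqrt{134}} \approx 55857.0 - 19.1 i$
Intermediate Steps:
$m{\left(S \right)} = \sqrt{-330 + S}$
$\sqrt{19325 + \left(-16926 + m{\left(14^{2} \right)}\right) \left(43898 - 228226\right)} = \sqrt{19325 + \left(-16926 + \sqrt{-330 + 14^{2}}\right) \left(43898 - 228226\right)} = \sqrt{19325 + \left(-16926 + \sqrt{-330 + 196}\right) \left(-184328\right)} = \sqrt{19325 + \left(-16926 + \sqrt{-134}\right) \left(-184328\right)} = \sqrt{19325 + \left(-16926 + i \sqrt{134}\right) \left(-184328\right)} = \sqrt{19325 + \left(3119935728 - 184328 i \sqrt{134}\right)} = \sqrt{3119955053 - 184328 i \sqrt{134}}$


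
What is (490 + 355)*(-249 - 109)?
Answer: -302510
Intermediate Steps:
(490 + 355)*(-249 - 109) = 845*(-358) = -302510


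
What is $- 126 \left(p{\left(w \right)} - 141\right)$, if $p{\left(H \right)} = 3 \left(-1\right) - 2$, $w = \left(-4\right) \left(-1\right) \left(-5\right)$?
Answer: $18396$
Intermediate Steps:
$w = -20$ ($w = 4 \left(-5\right) = -20$)
$p{\left(H \right)} = -5$ ($p{\left(H \right)} = -3 - 2 = -5$)
$- 126 \left(p{\left(w \right)} - 141\right) = - 126 \left(-5 - 141\right) = \left(-126\right) \left(-146\right) = 18396$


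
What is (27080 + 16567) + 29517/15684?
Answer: 228196355/5228 ≈ 43649.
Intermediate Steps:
(27080 + 16567) + 29517/15684 = 43647 + 29517*(1/15684) = 43647 + 9839/5228 = 228196355/5228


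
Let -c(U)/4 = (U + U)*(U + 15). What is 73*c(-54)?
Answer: -1229904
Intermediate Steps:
c(U) = -8*U*(15 + U) (c(U) = -4*(U + U)*(U + 15) = -4*2*U*(15 + U) = -8*U*(15 + U))
73*c(-54) = 73*(-8*(-54)*(15 - 54)) = 73*(-8*(-54)*(-39)) = 73*(-16848) = -1229904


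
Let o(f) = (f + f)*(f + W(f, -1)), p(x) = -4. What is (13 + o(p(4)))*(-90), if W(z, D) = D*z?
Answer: -1170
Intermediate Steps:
o(f) = 0 (o(f) = (f + f)*(f - f) = (2*f)*0 = 0)
(13 + o(p(4)))*(-90) = (13 + 0)*(-90) = 13*(-90) = -1170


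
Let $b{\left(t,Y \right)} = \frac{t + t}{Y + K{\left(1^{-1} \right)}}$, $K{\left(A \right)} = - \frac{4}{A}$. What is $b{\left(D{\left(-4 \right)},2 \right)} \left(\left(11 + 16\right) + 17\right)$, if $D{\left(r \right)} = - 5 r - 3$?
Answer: $-748$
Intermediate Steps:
$D{\left(r \right)} = -3 - 5 r$
$b{\left(t,Y \right)} = \frac{2 t}{-4 + Y}$ ($b{\left(t,Y \right)} = \frac{t + t}{Y - \frac{4}{1^{-1}}} = \frac{2 t}{Y - \frac{4}{1}} = \frac{2 t}{Y - 4} = \frac{2 t}{-4 + Y}$)
$b{\left(D{\left(-4 \right)},2 \right)} \left(\left(11 + 16\right) + 17\right) = \frac{2 \left(-3 - -20\right)}{-4 + 2} \left(\left(11 + 16\right) + 17\right) = \frac{2 \left(-3 + 20\right)}{-2} \left(27 + 17\right) = 2 \cdot 17 \left(- \frac{1}{2}\right) 44 = \left(-17\right) 44 = -748$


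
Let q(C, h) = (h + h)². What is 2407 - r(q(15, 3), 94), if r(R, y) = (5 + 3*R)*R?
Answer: -1661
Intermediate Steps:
q(C, h) = 4*h² (q(C, h) = (2*h)² = 4*h²)
r(R, y) = R*(5 + 3*R)
2407 - r(q(15, 3), 94) = 2407 - 4*3²*(5 + 3*(4*3²)) = 2407 - 4*9*(5 + 3*(4*9)) = 2407 - 36*(5 + 3*36) = 2407 - 36*(5 + 108) = 2407 - 36*113 = 2407 - 1*4068 = 2407 - 4068 = -1661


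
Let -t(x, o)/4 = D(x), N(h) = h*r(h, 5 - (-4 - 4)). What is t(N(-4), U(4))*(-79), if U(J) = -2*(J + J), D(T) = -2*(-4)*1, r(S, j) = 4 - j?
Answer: 2528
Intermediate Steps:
N(h) = -9*h (N(h) = h*(4 - (5 - (-4 - 4))) = h*(4 - (5 - 1*(-8))) = h*(4 - (5 + 8)) = h*(4 - 1*13) = h*(4 - 13) = h*(-9) = -9*h)
D(T) = 8 (D(T) = 8*1 = 8)
U(J) = -4*J
t(x, o) = -32 (t(x, o) = -4*8 = -32)
t(N(-4), U(4))*(-79) = -32*(-79) = 2528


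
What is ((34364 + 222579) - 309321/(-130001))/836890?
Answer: 16701578132/54398268445 ≈ 0.30702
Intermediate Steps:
((34364 + 222579) - 309321/(-130001))/836890 = (256943 - 309321*(-1/130001))*(1/836890) = (256943 + 309321/130001)*(1/836890) = (33403156264/130001)*(1/836890) = 16701578132/54398268445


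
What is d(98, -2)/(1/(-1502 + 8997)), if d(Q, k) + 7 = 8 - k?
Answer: 22485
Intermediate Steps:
d(Q, k) = 1 - k (d(Q, k) = -7 + (8 - k) = 1 - k)
d(98, -2)/(1/(-1502 + 8997)) = (1 - 1*(-2))/(1/(-1502 + 8997)) = (1 + 2)/(1/7495) = 3/(1/7495) = 3*7495 = 22485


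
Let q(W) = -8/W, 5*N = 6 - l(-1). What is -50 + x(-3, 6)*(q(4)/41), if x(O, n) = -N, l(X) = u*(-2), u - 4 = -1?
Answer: -10226/205 ≈ -49.883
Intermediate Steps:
u = 3 (u = 4 - 1 = 3)
l(X) = -6 (l(X) = 3*(-2) = -6)
N = 12/5 (N = (6 - 1*(-6))/5 = (6 + 6)/5 = (⅕)*12 = 12/5 ≈ 2.4000)
x(O, n) = -12/5 (x(O, n) = -1*12/5 = -12/5)
q(W) = -8/W
-50 + x(-3, 6)*(q(4)/41) = -50 - 12*(-8/4)/(5*41) = -50 - 12*(-8*¼)/(5*41) = -50 - (-24)/(5*41) = -50 - 12/5*(-2/41) = -50 + 24/205 = -10226/205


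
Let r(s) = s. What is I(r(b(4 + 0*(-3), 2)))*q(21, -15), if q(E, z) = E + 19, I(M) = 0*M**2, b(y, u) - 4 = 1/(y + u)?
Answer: 0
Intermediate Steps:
b(y, u) = 4 + 1/(u + y) (b(y, u) = 4 + 1/(y + u) = 4 + 1/(u + y))
I(M) = 0
q(E, z) = 19 + E
I(r(b(4 + 0*(-3), 2)))*q(21, -15) = 0*(19 + 21) = 0*40 = 0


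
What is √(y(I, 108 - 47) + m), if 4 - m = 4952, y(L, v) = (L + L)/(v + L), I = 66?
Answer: 2*I*√19947382/127 ≈ 70.335*I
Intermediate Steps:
y(L, v) = 2*L/(L + v) (y(L, v) = (2*L)/(L + v) = 2*L/(L + v))
m = -4948 (m = 4 - 1*4952 = 4 - 4952 = -4948)
√(y(I, 108 - 47) + m) = √(2*66/(66 + (108 - 47)) - 4948) = √(2*66/(66 + 61) - 4948) = √(2*66/127 - 4948) = √(2*66*(1/127) - 4948) = √(132/127 - 4948) = √(-628264/127) = 2*I*√19947382/127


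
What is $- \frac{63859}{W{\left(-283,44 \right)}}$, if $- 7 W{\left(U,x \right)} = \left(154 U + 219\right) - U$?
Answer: $- \frac{447013}{43080} \approx -10.376$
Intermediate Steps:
$W{\left(U,x \right)} = - \frac{219}{7} - \frac{153 U}{7}$ ($W{\left(U,x \right)} = - \frac{\left(154 U + 219\right) - U}{7} = - \frac{\left(219 + 154 U\right) - U}{7} = - \frac{219 + 153 U}{7} = - \frac{219}{7} - \frac{153 U}{7}$)
$- \frac{63859}{W{\left(-283,44 \right)}} = - \frac{63859}{- \frac{219}{7} - - \frac{43299}{7}} = - \frac{63859}{- \frac{219}{7} + \frac{43299}{7}} = - \frac{63859}{\frac{43080}{7}} = \left(-63859\right) \frac{7}{43080} = - \frac{447013}{43080}$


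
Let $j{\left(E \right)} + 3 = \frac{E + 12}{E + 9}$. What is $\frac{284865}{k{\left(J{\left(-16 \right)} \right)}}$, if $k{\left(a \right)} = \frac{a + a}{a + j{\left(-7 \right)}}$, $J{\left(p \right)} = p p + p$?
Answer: $\frac{9096689}{64} \approx 1.4214 \cdot 10^{5}$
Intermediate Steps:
$J{\left(p \right)} = p + p^{2}$ ($J{\left(p \right)} = p^{2} + p = p + p^{2}$)
$j{\left(E \right)} = -3 + \frac{12 + E}{9 + E}$ ($j{\left(E \right)} = -3 + \frac{E + 12}{E + 9} = -3 + \frac{12 + E}{9 + E}$)
$k{\left(a \right)} = \frac{2 a}{- \frac{1}{2} + a}$ ($k{\left(a \right)} = \frac{a + a}{a + \frac{-15 - -14}{9 - 7}} = \frac{2 a}{a + \frac{-15 + 14}{2}} = \frac{2 a}{a + \frac{1}{2} \left(-1\right)} = \frac{2 a}{a - \frac{1}{2}} = \frac{2 a}{- \frac{1}{2} + a}$)
$\frac{284865}{k{\left(J{\left(-16 \right)} \right)}} = \frac{284865}{4 \left(- 16 \left(1 - 16\right)\right) \frac{1}{-1 + 2 \left(- 16 \left(1 - 16\right)\right)}} = \frac{284865}{4 \left(\left(-16\right) \left(-15\right)\right) \frac{1}{-1 + 2 \left(\left(-16\right) \left(-15\right)\right)}} = \frac{284865}{4 \cdot 240 \frac{1}{-1 + 2 \cdot 240}} = \frac{284865}{4 \cdot 240 \frac{1}{-1 + 480}} = \frac{284865}{4 \cdot 240 \cdot \frac{1}{479}} = \frac{284865}{\frac{960}{479}} = 284865 \cdot \frac{479}{960} = \frac{9096689}{64}$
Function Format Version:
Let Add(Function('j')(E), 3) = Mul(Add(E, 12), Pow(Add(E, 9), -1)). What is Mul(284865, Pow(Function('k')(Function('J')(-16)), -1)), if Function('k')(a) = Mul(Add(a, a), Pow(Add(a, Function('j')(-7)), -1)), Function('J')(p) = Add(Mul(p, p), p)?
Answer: Rational(9096689, 64) ≈ 1.4214e+5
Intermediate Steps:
Function('J')(p) = Add(p, Pow(p, 2)) (Function('J')(p) = Add(Pow(p, 2), p) = Add(p, Pow(p, 2)))
Function('j')(E) = Add(-3, Mul(Pow(Add(9, E), -1), Add(12, E))) (Function('j')(E) = Add(-3, Mul(Add(E, 12), Pow(Add(E, 9), -1))) = Add(-3, Mul(Add(12, E), Pow(Add(9, E), -1))) = Add(-3, Mul(Pow(Add(9, E), -1), Add(12, E))))
Function('k')(a) = Mul(2, a, Pow(Add(Rational(-1, 2), a), -1)) (Function('k')(a) = Mul(Add(a, a), Pow(Add(a, Mul(Pow(Add(9, -7), -1), Add(-15, Mul(-2, -7)))), -1)) = Mul(Mul(2, a), Pow(Add(a, Mul(Pow(2, -1), Add(-15, 14))), -1)) = Mul(Mul(2, a), Pow(Add(a, Mul(Rational(1, 2), -1)), -1)) = Mul(Mul(2, a), Pow(Add(a, Rational(-1, 2)), -1)) = Mul(Mul(2, a), Pow(Add(Rational(-1, 2), a), -1)) = Mul(2, a, Pow(Add(Rational(-1, 2), a), -1)))
Mul(284865, Pow(Function('k')(Function('J')(-16)), -1)) = Mul(284865, Pow(Mul(4, Mul(-16, Add(1, -16)), Pow(Add(-1, Mul(2, Mul(-16, Add(1, -16)))), -1)), -1)) = Mul(284865, Pow(Mul(4, Mul(-16, -15), Pow(Add(-1, Mul(2, Mul(-16, -15))), -1)), -1)) = Mul(284865, Pow(Mul(4, 240, Pow(Add(-1, Mul(2, 240)), -1)), -1)) = Mul(284865, Pow(Mul(4, 240, Pow(Add(-1, 480), -1)), -1)) = Mul(284865, Pow(Mul(4, 240, Pow(479, -1)), -1)) = Mul(284865, Pow(Mul(4, 240, Rational(1, 479)), -1)) = Mul(284865, Pow(Rational(960, 479), -1)) = Mul(284865, Rational(479, 960)) = Rational(9096689, 64)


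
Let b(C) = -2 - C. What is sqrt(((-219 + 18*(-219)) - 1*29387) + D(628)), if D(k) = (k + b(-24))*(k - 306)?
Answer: 6*sqrt(4882) ≈ 419.23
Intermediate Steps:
D(k) = (-306 + k)*(22 + k) (D(k) = (k + (-2 - 1*(-24)))*(k - 306) = (k + (-2 + 24))*(-306 + k) = (k + 22)*(-306 + k) = (22 + k)*(-306 + k) = (-306 + k)*(22 + k))
sqrt(((-219 + 18*(-219)) - 1*29387) + D(628)) = sqrt(((-219 + 18*(-219)) - 1*29387) + (-6732 + 628**2 - 284*628)) = sqrt(((-219 - 3942) - 29387) + (-6732 + 394384 - 178352)) = sqrt((-4161 - 29387) + 209300) = sqrt(-33548 + 209300) = sqrt(175752) = 6*sqrt(4882)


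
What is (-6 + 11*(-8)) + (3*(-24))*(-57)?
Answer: 4010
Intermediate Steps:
(-6 + 11*(-8)) + (3*(-24))*(-57) = (-6 - 88) - 72*(-57) = -94 + 4104 = 4010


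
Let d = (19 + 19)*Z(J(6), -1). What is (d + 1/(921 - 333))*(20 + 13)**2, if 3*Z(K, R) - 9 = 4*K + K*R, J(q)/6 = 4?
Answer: 218993907/196 ≈ 1.1173e+6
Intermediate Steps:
J(q) = 24 (J(q) = 6*4 = 24)
Z(K, R) = 3 + 4*K/3 + K*R/3 (Z(K, R) = 3 + (4*K + K*R)/3 = 3 + (4*K/3 + K*R/3) = 3 + 4*K/3 + K*R/3)
d = 1026 (d = (19 + 19)*(3 + (4/3)*24 + (1/3)*24*(-1)) = 38*(3 + 32 - 8) = 38*27 = 1026)
(d + 1/(921 - 333))*(20 + 13)**2 = (1026 + 1/(921 - 333))*(20 + 13)**2 = (1026 + 1/588)*33**2 = (1026 + 1/588)*1089 = (603289/588)*1089 = 218993907/196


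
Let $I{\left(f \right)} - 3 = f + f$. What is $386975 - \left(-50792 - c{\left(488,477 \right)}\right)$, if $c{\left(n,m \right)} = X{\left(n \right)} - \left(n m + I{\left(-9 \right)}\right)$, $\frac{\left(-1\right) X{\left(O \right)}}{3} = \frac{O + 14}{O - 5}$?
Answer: $\frac{33005464}{161} \approx 2.05 \cdot 10^{5}$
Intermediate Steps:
$I{\left(f \right)} = 3 + 2 f$ ($I{\left(f \right)} = 3 + \left(f + f\right) = 3 + 2 f$)
$X{\left(O \right)} = - \frac{3 \left(14 + O\right)}{-5 + O}$ ($X{\left(O \right)} = - 3 \frac{O + 14}{O - 5} = - 3 \frac{14 + O}{-5 + O} = - \frac{3 \left(14 + O\right)}{-5 + O}$)
$c{\left(n,m \right)} = 15 - m n + \frac{3 \left(-14 - n\right)}{-5 + n}$ ($c{\left(n,m \right)} = \frac{3 \left(-14 - n\right)}{-5 + n} - \left(n m + \left(3 + 2 \left(-9\right)\right)\right) = \frac{3 \left(-14 - n\right)}{-5 + n} - \left(m n + \left(3 - 18\right)\right) = \frac{3 \left(-14 - n\right)}{-5 + n} - \left(m n - 15\right) = \frac{3 \left(-14 - n\right)}{-5 + n} - \left(-15 + m n\right) = 15 - m n + \frac{3 \left(-14 - n\right)}{-5 + n}$)
$386975 - \left(-50792 - c{\left(488,477 \right)}\right) = 386975 - \left(-50792 - \frac{-42 - 1464 + \left(-5 + 488\right) \left(15 - 477 \cdot 488\right)}{-5 + 488}\right) = 386975 - \left(-50792 - \frac{-42 - 1464 + 483 \left(15 - 232776\right)}{483}\right) = 386975 - \left(-50792 - \frac{-42 - 1464 + 483 \left(-232761\right)}{483}\right) = 386975 - \left(-50792 - \frac{-42 - 1464 - 112423563}{483}\right) = 386975 - \left(-50792 - \frac{1}{483} \left(-112425069\right)\right) = 386975 - \left(-50792 - - \frac{37475023}{161}\right) = 386975 - \left(-50792 + \frac{37475023}{161}\right) = 386975 - \frac{29297511}{161} = \frac{33005464}{161}$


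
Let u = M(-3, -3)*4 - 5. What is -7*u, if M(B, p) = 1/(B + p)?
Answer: 119/3 ≈ 39.667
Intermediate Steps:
u = -17/3 (u = 4/(-3 - 3) - 5 = 4/(-6) - 5 = -⅙*4 - 5 = -⅔ - 5 = -17/3 ≈ -5.6667)
-7*u = -7*(-17/3) = 119/3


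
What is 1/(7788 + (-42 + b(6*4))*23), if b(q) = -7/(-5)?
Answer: 5/34271 ≈ 0.00014590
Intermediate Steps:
b(q) = 7/5 (b(q) = -7*(-⅕) = 7/5)
1/(7788 + (-42 + b(6*4))*23) = 1/(7788 + (-42 + 7/5)*23) = 1/(7788 - 203/5*23) = 1/(7788 - 4669/5) = 1/(34271/5) = 5/34271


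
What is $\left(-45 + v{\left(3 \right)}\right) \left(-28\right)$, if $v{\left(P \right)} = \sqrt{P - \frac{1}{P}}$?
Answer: $1260 - \frac{56 \sqrt{6}}{3} \approx 1214.3$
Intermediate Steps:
$\left(-45 + v{\left(3 \right)}\right) \left(-28\right) = \left(-45 + \sqrt{3 - \frac{1}{3}}\right) \left(-28\right) = \left(-45 + \sqrt{\frac{8}{3}}\right) \left(-28\right) = \left(-45 + \frac{2 \sqrt{6}}{3}\right) \left(-28\right) = 1260 - \frac{56 \sqrt{6}}{3}$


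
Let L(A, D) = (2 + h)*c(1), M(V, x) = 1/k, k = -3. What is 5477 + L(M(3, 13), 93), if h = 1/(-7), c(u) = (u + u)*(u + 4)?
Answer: 38469/7 ≈ 5495.6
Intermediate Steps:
M(V, x) = -⅓ (M(V, x) = 1/(-3) = -⅓)
c(u) = 2*u*(4 + u) (c(u) = (2*u)*(4 + u) = 2*u*(4 + u))
h = -⅐ ≈ -0.14286
L(A, D) = 130/7 (L(A, D) = (2 - ⅐)*(2*1*(4 + 1)) = 13*(2*1*5)/7 = (13/7)*10 = 130/7)
5477 + L(M(3, 13), 93) = 5477 + 130/7 = 38469/7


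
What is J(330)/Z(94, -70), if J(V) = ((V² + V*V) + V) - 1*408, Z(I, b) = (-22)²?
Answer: 108861/242 ≈ 449.84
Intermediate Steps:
Z(I, b) = 484
J(V) = -408 + V + 2*V² (J(V) = ((V² + V²) + V) - 408 = (2*V² + V) - 408 = (V + 2*V²) - 408 = -408 + V + 2*V²)
J(330)/Z(94, -70) = (-408 + 330 + 2*330²)/484 = (-408 + 330 + 2*108900)*(1/484) = (-408 + 330 + 217800)*(1/484) = 217722*(1/484) = 108861/242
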